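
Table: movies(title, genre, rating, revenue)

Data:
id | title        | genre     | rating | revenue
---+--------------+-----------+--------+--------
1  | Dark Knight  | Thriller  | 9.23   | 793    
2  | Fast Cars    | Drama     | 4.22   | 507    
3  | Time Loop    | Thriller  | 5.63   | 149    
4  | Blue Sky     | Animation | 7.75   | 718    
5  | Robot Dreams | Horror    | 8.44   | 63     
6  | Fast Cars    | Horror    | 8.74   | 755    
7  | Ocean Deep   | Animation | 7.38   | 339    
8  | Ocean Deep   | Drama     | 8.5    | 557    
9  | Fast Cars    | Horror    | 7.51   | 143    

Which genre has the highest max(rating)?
SELECT genre, MAX(rating) as val
FROM movies
GROUP BY genre
ORDER BY val DESC
LIMIT 1

Result: Thriller with max(rating) = 9.23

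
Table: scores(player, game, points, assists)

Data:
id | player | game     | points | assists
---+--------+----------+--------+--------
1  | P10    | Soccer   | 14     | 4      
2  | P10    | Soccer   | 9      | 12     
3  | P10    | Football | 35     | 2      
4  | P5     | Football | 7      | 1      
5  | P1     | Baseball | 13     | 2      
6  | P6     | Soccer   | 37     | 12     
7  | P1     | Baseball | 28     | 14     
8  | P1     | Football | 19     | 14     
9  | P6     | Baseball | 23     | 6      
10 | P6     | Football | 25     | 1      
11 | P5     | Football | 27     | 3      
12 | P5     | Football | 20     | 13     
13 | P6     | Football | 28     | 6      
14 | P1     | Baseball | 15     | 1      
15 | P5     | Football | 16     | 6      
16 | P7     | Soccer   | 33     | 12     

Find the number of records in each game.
SELECT game, COUNT(*) as count
FROM scores
GROUP BY game

Result:
  Baseball: 4
  Football: 8
  Soccer: 4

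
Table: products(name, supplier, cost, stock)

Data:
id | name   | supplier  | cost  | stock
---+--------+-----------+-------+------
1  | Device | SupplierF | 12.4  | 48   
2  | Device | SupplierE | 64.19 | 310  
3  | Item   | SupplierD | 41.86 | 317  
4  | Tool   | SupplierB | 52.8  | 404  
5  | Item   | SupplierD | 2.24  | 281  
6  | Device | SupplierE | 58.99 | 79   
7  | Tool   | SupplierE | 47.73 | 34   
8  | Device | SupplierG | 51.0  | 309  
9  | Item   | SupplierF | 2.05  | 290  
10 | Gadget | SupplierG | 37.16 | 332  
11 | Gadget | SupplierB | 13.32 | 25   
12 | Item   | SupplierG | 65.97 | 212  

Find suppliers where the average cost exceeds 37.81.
SELECT supplier, AVG(cost)
FROM products
GROUP BY supplier
HAVING AVG(cost) > 37.81

Result:
  SupplierE: avg=56.97
  SupplierG: avg=51.38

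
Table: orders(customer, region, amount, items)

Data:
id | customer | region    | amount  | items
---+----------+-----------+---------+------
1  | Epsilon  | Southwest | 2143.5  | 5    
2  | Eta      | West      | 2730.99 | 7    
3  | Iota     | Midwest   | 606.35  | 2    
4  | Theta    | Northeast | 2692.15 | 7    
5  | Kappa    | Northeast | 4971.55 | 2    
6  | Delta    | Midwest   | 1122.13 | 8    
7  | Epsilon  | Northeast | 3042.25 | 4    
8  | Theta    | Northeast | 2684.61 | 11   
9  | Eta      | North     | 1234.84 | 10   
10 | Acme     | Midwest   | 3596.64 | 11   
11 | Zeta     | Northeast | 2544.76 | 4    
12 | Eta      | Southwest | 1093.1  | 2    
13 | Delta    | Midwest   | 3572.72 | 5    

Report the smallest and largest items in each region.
SELECT region, MIN(items), MAX(items)
FROM orders
GROUP BY region

Result:
  Midwest: min=2, max=11
  North: min=10, max=10
  Northeast: min=2, max=11
  Southwest: min=2, max=5
  West: min=7, max=7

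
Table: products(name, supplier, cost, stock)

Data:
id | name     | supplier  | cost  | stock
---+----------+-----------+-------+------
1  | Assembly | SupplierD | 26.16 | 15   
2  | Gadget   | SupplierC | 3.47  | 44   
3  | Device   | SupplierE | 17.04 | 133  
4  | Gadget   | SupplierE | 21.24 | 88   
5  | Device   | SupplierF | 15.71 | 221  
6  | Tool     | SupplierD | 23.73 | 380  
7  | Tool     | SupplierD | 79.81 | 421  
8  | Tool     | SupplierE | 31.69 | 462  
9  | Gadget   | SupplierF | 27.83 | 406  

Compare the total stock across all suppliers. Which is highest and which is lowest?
SELECT supplier, SUM(stock)
FROM products
GROUP BY supplier
ORDER BY SUM(stock)

All groups:
  SupplierC: 44
  SupplierF: 627
  SupplierE: 683
  SupplierD: 816

Highest: SupplierD (816)
Lowest: SupplierC (44)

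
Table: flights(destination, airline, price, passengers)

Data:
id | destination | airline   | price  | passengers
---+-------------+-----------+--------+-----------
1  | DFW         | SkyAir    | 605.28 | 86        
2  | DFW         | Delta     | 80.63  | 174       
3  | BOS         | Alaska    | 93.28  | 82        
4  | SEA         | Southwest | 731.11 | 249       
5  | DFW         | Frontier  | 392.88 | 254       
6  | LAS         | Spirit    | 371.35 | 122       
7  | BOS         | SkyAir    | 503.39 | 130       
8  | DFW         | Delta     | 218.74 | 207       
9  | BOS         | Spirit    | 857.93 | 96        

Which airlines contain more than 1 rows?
SELECT airline, COUNT(*) as cnt
FROM flights
GROUP BY airline
HAVING COUNT(*) > 1

Result:
  Delta: 2
  SkyAir: 2
  Spirit: 2

Note: HAVING filters groups after aggregation, WHERE filters rows before.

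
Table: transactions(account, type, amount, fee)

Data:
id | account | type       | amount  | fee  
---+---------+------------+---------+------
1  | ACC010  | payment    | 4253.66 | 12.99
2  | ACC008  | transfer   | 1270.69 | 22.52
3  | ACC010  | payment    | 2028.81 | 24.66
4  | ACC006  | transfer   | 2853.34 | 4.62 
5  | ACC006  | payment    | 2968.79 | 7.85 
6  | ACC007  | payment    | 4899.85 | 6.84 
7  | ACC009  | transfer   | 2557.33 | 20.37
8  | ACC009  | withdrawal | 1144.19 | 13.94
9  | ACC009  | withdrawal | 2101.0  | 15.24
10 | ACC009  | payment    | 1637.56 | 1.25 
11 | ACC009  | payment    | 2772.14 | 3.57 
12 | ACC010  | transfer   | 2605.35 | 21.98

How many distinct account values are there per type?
SELECT type, COUNT(DISTINCT account)
FROM transactions
GROUP BY type

Result:
  payment: 4 distinct
  transfer: 4 distinct
  withdrawal: 1 distinct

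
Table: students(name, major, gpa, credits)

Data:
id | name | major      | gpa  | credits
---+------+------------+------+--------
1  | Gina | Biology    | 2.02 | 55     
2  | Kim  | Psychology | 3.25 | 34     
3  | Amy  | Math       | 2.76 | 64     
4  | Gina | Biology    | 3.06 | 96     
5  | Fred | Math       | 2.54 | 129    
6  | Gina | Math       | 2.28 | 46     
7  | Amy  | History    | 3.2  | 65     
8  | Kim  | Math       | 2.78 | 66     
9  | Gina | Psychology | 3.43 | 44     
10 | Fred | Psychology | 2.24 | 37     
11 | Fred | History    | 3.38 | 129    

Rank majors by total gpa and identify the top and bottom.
SELECT major, SUM(gpa)
FROM students
GROUP BY major
ORDER BY SUM(gpa)

All groups:
  Biology: 5.08
  History: 6.58
  Psychology: 8.92
  Math: 10.36

Highest: Math (10.36)
Lowest: Biology (5.08)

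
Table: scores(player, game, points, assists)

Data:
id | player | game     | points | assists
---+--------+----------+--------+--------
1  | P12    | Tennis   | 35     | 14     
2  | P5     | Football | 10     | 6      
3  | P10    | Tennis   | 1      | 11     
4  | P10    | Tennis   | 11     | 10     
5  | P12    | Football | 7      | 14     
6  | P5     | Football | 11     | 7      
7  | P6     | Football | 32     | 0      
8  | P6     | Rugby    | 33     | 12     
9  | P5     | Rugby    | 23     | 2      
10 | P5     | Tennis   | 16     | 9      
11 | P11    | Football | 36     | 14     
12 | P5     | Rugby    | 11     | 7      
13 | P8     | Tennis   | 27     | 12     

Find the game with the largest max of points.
SELECT game, MAX(points) as val
FROM scores
GROUP BY game
ORDER BY val DESC
LIMIT 1

Result: Football with max(points) = 36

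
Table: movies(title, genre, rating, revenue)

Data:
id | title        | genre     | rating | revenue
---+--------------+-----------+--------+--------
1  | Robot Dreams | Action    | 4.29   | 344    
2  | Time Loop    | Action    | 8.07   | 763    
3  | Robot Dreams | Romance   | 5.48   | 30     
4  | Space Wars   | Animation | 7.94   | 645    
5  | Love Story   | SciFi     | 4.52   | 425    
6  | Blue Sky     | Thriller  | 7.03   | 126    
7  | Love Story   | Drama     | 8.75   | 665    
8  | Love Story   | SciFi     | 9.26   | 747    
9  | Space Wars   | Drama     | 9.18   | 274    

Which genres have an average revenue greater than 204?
SELECT genre, AVG(revenue)
FROM movies
GROUP BY genre
HAVING AVG(revenue) > 204

Result:
  Action: avg=553.50
  Animation: avg=645.00
  Drama: avg=469.50
  SciFi: avg=586.00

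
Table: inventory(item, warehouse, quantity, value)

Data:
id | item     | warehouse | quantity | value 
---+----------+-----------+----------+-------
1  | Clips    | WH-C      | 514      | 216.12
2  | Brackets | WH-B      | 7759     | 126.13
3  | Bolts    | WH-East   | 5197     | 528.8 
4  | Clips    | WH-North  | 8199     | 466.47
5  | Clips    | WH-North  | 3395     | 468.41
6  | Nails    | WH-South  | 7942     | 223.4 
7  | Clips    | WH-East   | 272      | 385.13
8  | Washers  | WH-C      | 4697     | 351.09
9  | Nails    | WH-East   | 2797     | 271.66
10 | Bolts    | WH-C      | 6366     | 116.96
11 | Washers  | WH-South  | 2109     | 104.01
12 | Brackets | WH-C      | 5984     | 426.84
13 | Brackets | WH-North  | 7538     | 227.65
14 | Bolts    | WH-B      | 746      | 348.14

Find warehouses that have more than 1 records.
SELECT warehouse, COUNT(*) as cnt
FROM inventory
GROUP BY warehouse
HAVING COUNT(*) > 1

Result:
  WH-B: 2
  WH-C: 4
  WH-East: 3
  WH-North: 3
  WH-South: 2

Note: HAVING filters groups after aggregation, WHERE filters rows before.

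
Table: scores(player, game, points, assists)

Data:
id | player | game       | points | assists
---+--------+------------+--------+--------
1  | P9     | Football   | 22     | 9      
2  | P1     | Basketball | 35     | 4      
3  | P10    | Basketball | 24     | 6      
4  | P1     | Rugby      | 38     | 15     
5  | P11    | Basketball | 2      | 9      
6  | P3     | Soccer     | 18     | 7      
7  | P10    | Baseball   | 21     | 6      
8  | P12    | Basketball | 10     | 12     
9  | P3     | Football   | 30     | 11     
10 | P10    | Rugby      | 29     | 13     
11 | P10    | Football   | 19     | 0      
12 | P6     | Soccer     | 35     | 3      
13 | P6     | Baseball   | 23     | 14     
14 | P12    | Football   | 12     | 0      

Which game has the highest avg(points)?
SELECT game, AVG(points) as val
FROM scores
GROUP BY game
ORDER BY val DESC
LIMIT 1

Result: Rugby with avg(points) = 33.50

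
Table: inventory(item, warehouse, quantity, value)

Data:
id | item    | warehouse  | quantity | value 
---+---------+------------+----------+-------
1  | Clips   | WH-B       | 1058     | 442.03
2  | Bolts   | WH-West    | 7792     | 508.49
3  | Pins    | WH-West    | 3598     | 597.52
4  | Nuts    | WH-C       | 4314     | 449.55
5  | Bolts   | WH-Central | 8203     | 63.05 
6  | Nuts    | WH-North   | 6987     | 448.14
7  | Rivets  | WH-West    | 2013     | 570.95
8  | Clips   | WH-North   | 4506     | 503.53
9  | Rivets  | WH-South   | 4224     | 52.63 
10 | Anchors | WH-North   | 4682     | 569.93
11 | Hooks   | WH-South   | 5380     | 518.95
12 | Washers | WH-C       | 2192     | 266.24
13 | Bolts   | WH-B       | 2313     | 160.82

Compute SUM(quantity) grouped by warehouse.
SELECT warehouse, SUM(quantity) as result
FROM inventory
GROUP BY warehouse

Result:
  WH-B: 3371
  WH-C: 6506
  WH-Central: 8203
  WH-North: 16175
  WH-South: 9604
  WH-West: 13403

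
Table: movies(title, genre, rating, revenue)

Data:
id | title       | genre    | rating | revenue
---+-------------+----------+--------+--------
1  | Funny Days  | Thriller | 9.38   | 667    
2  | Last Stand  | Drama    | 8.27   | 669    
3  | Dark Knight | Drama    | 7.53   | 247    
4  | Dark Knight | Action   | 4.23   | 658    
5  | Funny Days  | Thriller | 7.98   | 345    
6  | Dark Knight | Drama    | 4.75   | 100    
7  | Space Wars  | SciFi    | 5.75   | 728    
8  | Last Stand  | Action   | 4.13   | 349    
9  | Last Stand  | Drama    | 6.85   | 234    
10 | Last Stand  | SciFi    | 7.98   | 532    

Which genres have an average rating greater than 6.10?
SELECT genre, AVG(rating)
FROM movies
GROUP BY genre
HAVING AVG(rating) > 6.10

Result:
  Drama: avg=6.85
  SciFi: avg=6.87
  Thriller: avg=8.68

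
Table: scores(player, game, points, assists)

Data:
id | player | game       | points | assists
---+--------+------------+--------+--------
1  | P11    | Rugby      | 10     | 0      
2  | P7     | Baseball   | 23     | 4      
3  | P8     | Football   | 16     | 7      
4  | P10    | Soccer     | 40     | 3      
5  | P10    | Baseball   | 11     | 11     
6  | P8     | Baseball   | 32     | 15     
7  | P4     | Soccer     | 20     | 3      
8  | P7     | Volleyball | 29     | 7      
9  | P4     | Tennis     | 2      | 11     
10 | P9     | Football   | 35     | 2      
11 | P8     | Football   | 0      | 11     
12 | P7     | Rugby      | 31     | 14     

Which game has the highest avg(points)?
SELECT game, AVG(points) as val
FROM scores
GROUP BY game
ORDER BY val DESC
LIMIT 1

Result: Soccer with avg(points) = 30.00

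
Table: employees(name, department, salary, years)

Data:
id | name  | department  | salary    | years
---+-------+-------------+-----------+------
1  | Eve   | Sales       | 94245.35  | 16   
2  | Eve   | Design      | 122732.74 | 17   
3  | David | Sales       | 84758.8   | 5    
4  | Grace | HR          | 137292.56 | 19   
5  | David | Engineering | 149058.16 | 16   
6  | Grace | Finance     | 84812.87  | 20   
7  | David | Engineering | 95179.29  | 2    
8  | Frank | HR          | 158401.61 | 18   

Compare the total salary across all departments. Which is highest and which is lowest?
SELECT department, SUM(salary)
FROM employees
GROUP BY department
ORDER BY SUM(salary)

All groups:
  Finance: 84812.87
  Design: 122732.74
  Sales: 179004.15
  Engineering: 244237.45
  HR: 295694.17

Highest: HR (295694.17)
Lowest: Finance (84812.87)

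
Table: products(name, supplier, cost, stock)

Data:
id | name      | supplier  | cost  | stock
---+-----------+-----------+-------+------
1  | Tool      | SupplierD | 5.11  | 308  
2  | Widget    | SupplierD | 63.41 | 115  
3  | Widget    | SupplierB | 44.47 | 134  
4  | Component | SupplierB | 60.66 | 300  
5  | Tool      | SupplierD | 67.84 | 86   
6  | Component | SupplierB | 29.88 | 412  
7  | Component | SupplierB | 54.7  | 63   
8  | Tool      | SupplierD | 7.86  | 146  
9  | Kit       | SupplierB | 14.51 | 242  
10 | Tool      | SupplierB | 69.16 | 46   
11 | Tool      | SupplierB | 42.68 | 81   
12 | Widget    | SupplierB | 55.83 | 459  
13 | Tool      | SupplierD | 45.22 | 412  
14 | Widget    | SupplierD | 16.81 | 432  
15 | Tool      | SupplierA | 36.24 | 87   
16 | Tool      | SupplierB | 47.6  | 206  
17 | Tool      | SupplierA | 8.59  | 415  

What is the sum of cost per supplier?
SELECT supplier, SUM(cost) as result
FROM products
GROUP BY supplier

Result:
  SupplierA: 44.83
  SupplierB: 419.49
  SupplierD: 206.25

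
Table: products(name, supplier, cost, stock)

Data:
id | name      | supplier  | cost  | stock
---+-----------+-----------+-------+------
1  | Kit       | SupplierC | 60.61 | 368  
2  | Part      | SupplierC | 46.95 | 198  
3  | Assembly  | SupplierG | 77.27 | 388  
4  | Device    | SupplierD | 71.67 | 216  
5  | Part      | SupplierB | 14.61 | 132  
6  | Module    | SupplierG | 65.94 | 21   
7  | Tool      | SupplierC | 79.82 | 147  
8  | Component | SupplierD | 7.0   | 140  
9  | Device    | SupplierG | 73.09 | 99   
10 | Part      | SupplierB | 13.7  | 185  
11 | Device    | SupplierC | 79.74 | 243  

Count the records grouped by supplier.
SELECT supplier, COUNT(*) as count
FROM products
GROUP BY supplier

Result:
  SupplierB: 2
  SupplierC: 4
  SupplierD: 2
  SupplierG: 3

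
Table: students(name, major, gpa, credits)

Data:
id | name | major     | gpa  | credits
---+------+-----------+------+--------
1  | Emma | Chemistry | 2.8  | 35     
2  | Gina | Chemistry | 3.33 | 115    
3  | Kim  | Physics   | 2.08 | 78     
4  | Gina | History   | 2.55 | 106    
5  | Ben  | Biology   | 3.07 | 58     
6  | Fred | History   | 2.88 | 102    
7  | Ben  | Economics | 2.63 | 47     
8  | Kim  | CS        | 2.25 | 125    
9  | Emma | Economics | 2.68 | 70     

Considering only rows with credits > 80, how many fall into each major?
SELECT major, COUNT(*)
FROM students
WHERE credits > 80
GROUP BY major

Note: WHERE filters rows before grouping.

Result:
  CS: 1
  Chemistry: 1
  History: 2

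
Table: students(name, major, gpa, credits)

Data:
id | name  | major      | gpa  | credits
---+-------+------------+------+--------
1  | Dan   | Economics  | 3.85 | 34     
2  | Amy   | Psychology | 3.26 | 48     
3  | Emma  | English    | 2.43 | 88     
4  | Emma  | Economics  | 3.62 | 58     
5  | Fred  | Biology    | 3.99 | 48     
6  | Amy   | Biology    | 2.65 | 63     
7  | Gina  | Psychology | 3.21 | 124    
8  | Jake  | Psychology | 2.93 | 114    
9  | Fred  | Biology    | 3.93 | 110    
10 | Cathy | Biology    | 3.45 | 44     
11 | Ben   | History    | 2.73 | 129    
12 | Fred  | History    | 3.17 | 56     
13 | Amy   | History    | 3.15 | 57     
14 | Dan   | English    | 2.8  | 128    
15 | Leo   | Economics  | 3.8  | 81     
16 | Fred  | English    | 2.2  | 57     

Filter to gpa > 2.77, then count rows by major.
SELECT major, COUNT(*)
FROM students
WHERE gpa > 2.77
GROUP BY major

Note: WHERE filters rows before grouping.

Result:
  Biology: 3
  Economics: 3
  English: 1
  History: 2
  Psychology: 3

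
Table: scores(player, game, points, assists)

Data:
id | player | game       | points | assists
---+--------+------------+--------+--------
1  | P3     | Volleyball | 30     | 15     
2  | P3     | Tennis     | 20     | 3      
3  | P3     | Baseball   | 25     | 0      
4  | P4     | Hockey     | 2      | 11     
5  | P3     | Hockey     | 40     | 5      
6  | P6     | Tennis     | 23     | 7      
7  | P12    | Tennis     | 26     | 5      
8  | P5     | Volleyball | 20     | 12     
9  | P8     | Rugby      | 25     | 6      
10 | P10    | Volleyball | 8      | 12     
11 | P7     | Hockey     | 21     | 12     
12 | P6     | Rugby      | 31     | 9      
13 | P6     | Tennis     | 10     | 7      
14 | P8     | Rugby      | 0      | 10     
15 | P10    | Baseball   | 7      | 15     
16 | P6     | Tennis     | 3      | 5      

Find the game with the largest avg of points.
SELECT game, AVG(points) as val
FROM scores
GROUP BY game
ORDER BY val DESC
LIMIT 1

Result: Hockey with avg(points) = 21.00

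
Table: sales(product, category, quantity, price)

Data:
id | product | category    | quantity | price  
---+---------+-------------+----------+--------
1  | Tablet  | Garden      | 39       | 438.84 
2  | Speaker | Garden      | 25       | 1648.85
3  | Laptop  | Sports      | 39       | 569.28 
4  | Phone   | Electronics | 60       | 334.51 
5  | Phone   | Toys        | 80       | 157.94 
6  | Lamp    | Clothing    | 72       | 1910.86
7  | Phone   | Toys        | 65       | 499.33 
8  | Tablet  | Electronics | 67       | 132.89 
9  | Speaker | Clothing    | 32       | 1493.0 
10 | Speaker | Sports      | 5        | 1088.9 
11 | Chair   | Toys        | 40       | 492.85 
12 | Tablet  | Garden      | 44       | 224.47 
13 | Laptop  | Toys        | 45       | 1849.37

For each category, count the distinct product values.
SELECT category, COUNT(DISTINCT product)
FROM sales
GROUP BY category

Result:
  Clothing: 2 distinct
  Electronics: 2 distinct
  Garden: 2 distinct
  Sports: 2 distinct
  Toys: 3 distinct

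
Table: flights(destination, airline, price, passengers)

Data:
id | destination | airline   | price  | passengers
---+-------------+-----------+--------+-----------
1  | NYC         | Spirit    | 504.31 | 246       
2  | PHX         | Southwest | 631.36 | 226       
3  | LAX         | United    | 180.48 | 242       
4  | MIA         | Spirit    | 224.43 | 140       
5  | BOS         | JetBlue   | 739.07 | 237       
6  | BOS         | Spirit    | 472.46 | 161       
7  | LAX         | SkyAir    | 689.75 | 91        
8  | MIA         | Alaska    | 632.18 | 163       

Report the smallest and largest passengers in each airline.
SELECT airline, MIN(passengers), MAX(passengers)
FROM flights
GROUP BY airline

Result:
  Alaska: min=163, max=163
  JetBlue: min=237, max=237
  SkyAir: min=91, max=91
  Southwest: min=226, max=226
  Spirit: min=140, max=246
  United: min=242, max=242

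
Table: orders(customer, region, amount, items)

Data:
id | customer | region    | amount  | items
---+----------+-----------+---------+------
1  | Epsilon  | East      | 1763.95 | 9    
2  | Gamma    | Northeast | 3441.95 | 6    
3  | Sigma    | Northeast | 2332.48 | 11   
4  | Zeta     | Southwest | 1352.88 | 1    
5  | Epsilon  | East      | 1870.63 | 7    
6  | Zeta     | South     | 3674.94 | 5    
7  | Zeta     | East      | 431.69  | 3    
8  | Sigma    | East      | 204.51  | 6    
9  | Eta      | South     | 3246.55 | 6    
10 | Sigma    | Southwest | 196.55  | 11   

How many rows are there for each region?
SELECT region, COUNT(*) as count
FROM orders
GROUP BY region

Result:
  East: 4
  Northeast: 2
  South: 2
  Southwest: 2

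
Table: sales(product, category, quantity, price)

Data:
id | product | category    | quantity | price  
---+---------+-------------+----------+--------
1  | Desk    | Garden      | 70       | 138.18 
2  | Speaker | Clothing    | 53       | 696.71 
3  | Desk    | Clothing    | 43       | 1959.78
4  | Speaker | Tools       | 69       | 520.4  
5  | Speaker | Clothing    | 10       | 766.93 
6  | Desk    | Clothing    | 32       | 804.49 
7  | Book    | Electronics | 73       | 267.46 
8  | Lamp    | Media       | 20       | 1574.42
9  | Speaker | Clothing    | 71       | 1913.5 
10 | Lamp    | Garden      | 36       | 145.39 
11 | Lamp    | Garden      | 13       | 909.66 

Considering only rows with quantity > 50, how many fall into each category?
SELECT category, COUNT(*)
FROM sales
WHERE quantity > 50
GROUP BY category

Note: WHERE filters rows before grouping.

Result:
  Clothing: 2
  Electronics: 1
  Garden: 1
  Tools: 1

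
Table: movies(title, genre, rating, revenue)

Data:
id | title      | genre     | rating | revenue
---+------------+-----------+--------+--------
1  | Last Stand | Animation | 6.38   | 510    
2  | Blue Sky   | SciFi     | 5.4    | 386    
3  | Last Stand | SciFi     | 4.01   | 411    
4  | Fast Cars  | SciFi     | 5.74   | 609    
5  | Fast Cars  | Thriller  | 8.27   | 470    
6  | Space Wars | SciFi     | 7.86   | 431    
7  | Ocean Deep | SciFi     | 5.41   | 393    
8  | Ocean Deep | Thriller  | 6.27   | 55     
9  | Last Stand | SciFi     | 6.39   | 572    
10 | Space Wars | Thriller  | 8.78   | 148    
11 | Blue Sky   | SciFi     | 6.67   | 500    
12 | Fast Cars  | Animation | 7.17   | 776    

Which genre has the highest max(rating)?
SELECT genre, MAX(rating) as val
FROM movies
GROUP BY genre
ORDER BY val DESC
LIMIT 1

Result: Thriller with max(rating) = 8.78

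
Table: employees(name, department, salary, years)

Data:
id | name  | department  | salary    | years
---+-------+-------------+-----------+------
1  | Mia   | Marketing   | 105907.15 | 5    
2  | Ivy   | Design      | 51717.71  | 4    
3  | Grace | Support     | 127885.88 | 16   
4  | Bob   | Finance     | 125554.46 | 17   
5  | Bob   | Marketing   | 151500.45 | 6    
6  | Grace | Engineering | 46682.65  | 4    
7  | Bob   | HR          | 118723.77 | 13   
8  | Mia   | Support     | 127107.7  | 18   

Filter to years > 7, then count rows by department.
SELECT department, COUNT(*)
FROM employees
WHERE years > 7
GROUP BY department

Note: WHERE filters rows before grouping.

Result:
  Finance: 1
  HR: 1
  Support: 2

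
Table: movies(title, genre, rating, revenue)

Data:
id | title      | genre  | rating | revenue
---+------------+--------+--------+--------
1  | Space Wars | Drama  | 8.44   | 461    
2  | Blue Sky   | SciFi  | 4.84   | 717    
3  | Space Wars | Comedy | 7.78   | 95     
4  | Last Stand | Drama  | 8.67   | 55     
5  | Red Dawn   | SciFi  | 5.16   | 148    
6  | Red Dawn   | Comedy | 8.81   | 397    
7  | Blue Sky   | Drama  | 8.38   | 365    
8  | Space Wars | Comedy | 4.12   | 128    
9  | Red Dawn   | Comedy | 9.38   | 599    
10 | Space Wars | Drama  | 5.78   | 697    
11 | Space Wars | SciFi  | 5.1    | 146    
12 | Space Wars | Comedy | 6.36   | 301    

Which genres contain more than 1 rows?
SELECT genre, COUNT(*) as cnt
FROM movies
GROUP BY genre
HAVING COUNT(*) > 1

Result:
  Comedy: 5
  Drama: 4
  SciFi: 3

Note: HAVING filters groups after aggregation, WHERE filters rows before.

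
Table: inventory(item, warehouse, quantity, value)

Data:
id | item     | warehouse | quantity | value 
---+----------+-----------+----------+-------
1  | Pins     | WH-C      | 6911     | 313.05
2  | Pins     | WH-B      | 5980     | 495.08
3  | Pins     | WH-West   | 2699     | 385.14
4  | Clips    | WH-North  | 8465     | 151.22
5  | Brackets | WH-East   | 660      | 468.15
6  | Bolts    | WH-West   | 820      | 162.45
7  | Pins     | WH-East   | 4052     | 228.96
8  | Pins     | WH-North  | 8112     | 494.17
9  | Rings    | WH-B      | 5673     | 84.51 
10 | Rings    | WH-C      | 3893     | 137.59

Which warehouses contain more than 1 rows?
SELECT warehouse, COUNT(*) as cnt
FROM inventory
GROUP BY warehouse
HAVING COUNT(*) > 1

Result:
  WH-B: 2
  WH-C: 2
  WH-East: 2
  WH-North: 2
  WH-West: 2

Note: HAVING filters groups after aggregation, WHERE filters rows before.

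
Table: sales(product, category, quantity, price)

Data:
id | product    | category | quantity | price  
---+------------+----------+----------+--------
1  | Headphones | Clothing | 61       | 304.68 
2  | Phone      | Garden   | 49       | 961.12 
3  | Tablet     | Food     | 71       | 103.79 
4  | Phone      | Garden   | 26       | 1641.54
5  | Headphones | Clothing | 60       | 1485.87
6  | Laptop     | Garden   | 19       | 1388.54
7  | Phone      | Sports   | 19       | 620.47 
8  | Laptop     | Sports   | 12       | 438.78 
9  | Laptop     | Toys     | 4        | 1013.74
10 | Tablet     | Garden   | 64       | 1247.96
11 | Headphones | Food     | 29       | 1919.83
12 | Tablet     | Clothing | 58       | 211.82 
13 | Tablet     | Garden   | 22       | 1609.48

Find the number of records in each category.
SELECT category, COUNT(*) as count
FROM sales
GROUP BY category

Result:
  Clothing: 3
  Food: 2
  Garden: 5
  Sports: 2
  Toys: 1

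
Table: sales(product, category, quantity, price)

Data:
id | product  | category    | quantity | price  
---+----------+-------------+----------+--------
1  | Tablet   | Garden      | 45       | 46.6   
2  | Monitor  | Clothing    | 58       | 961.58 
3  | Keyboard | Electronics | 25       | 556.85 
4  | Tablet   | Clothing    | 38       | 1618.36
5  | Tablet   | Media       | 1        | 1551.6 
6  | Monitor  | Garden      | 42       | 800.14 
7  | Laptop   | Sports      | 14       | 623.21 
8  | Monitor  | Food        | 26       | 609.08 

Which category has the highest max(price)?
SELECT category, MAX(price) as val
FROM sales
GROUP BY category
ORDER BY val DESC
LIMIT 1

Result: Clothing with max(price) = 1618.36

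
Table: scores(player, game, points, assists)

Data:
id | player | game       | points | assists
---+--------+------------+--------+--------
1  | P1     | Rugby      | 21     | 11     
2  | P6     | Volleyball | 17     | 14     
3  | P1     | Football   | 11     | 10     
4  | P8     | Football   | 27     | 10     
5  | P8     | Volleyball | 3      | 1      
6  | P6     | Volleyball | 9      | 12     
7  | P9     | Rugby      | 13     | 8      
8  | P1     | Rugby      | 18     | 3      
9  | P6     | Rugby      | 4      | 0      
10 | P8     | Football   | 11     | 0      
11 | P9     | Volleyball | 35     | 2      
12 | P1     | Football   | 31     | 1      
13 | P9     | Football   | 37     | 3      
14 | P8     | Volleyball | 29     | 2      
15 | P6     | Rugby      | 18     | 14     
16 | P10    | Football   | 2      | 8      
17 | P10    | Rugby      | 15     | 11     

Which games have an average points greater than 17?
SELECT game, AVG(points)
FROM scores
GROUP BY game
HAVING AVG(points) > 17

Result:
  Football: avg=19.83
  Volleyball: avg=18.60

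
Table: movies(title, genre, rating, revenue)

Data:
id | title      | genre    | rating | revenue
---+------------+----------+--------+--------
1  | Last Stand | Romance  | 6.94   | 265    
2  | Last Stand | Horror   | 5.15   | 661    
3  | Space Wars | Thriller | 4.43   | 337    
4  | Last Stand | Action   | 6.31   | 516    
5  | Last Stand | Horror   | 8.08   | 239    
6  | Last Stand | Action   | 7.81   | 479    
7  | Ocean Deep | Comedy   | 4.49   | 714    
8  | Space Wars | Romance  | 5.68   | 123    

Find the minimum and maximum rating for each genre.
SELECT genre, MIN(rating), MAX(rating)
FROM movies
GROUP BY genre

Result:
  Action: min=6.31, max=7.81
  Comedy: min=4.49, max=4.49
  Horror: min=5.15, max=8.08
  Romance: min=5.68, max=6.94
  Thriller: min=4.43, max=4.43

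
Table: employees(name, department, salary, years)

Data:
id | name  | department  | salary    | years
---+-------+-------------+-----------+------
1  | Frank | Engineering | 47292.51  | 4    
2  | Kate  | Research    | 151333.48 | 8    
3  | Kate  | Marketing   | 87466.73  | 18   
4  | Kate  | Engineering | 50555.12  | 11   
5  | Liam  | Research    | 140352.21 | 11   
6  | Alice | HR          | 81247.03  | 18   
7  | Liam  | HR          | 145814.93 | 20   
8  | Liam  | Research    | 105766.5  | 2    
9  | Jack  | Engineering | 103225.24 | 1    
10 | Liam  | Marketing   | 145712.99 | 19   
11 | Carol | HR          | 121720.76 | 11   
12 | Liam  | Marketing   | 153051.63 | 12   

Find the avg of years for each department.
SELECT department, AVG(years) as result
FROM employees
GROUP BY department

Result:
  Engineering: 5.33
  HR: 16.33
  Marketing: 16.33
  Research: 7.00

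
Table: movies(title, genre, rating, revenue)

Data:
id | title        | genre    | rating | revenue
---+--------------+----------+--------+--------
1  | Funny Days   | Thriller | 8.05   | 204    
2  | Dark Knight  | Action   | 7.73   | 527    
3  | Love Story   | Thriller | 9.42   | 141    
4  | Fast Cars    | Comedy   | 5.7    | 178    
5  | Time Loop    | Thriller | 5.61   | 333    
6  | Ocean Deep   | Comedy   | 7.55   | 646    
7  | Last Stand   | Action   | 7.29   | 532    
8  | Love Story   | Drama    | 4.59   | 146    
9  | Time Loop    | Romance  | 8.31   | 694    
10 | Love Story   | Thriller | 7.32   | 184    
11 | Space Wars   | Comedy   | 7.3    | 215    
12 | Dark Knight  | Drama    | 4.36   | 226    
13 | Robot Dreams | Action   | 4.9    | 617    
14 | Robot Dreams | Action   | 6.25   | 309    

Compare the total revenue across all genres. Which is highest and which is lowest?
SELECT genre, SUM(revenue)
FROM movies
GROUP BY genre
ORDER BY SUM(revenue)

All groups:
  Drama: 372
  Romance: 694
  Thriller: 862
  Comedy: 1039
  Action: 1985

Highest: Action (1985)
Lowest: Drama (372)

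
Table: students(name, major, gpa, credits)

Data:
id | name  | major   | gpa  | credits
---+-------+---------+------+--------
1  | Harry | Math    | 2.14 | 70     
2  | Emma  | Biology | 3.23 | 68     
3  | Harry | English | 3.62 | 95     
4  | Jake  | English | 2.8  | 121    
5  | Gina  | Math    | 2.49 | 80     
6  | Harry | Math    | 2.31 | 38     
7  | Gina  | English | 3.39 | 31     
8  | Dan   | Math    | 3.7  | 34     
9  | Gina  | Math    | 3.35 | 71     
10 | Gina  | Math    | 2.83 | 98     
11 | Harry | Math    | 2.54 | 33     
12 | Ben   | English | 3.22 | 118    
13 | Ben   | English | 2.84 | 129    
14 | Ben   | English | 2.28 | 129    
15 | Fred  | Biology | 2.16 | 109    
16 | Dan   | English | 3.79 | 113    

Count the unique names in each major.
SELECT major, COUNT(DISTINCT name)
FROM students
GROUP BY major

Result:
  Biology: 2 distinct
  English: 5 distinct
  Math: 3 distinct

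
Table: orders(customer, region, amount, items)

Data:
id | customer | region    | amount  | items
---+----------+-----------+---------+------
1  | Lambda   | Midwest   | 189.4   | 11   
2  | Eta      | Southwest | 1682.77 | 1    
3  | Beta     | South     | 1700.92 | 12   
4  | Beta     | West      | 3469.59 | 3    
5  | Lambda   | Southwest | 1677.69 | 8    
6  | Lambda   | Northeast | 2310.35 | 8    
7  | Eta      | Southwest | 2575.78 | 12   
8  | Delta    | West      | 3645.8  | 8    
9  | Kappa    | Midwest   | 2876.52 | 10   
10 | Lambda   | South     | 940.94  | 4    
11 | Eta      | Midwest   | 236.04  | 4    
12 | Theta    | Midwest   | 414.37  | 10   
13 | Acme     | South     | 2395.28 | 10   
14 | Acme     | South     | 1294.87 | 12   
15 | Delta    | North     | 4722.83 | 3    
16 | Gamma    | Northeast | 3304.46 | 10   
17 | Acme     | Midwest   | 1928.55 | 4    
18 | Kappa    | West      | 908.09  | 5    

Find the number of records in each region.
SELECT region, COUNT(*) as count
FROM orders
GROUP BY region

Result:
  Midwest: 5
  North: 1
  Northeast: 2
  South: 4
  Southwest: 3
  West: 3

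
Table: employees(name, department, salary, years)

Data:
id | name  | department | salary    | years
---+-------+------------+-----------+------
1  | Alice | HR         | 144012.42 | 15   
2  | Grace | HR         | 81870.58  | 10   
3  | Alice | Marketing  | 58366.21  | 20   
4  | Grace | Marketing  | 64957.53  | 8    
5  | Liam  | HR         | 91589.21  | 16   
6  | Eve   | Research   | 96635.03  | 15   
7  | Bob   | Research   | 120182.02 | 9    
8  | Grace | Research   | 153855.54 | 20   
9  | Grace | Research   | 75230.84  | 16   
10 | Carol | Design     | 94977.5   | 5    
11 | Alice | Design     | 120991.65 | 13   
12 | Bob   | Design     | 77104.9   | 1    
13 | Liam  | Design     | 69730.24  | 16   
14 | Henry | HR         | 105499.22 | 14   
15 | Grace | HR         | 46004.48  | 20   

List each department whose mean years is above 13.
SELECT department, AVG(years)
FROM employees
GROUP BY department
HAVING AVG(years) > 13

Result:
  HR: avg=15.00
  Marketing: avg=14.00
  Research: avg=15.00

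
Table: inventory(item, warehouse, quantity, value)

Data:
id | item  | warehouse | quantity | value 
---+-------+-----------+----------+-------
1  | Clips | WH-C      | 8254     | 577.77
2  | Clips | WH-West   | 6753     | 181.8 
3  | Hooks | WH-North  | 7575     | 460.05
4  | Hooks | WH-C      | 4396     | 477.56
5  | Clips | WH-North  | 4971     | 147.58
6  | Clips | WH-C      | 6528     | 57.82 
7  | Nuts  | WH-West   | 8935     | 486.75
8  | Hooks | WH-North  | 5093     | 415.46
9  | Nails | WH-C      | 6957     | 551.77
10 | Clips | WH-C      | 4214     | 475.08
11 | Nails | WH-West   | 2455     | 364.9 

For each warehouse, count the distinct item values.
SELECT warehouse, COUNT(DISTINCT item)
FROM inventory
GROUP BY warehouse

Result:
  WH-C: 3 distinct
  WH-North: 2 distinct
  WH-West: 3 distinct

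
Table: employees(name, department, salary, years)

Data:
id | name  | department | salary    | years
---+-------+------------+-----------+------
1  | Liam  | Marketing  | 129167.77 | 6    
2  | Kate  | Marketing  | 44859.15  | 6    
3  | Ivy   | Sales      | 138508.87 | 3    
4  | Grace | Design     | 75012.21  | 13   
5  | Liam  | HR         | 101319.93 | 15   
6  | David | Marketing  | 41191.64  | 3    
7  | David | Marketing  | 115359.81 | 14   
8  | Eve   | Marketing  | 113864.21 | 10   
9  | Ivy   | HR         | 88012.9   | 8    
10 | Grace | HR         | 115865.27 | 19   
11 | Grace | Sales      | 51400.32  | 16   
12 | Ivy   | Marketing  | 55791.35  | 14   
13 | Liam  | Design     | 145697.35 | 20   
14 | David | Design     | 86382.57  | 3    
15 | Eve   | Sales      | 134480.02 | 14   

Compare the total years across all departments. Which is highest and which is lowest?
SELECT department, SUM(years)
FROM employees
GROUP BY department
ORDER BY SUM(years)

All groups:
  Sales: 33
  Design: 36
  HR: 42
  Marketing: 53

Highest: Marketing (53)
Lowest: Sales (33)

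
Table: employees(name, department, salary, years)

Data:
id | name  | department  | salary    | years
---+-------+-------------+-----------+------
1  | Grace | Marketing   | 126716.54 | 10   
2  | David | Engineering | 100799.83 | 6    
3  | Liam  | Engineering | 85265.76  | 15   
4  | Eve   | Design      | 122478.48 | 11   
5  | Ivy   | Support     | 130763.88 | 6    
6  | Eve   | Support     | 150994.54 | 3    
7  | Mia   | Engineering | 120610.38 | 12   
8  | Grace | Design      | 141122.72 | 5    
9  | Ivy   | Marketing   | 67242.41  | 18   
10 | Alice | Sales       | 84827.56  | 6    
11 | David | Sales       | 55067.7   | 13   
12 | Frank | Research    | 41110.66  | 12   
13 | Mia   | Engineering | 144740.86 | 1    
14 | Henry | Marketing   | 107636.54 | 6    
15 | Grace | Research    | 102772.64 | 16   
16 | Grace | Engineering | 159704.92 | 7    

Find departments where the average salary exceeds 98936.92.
SELECT department, AVG(salary)
FROM employees
GROUP BY department
HAVING AVG(salary) > 98936.92

Result:
  Design: avg=131800.60
  Engineering: avg=122224.35
  Marketing: avg=100531.83
  Support: avg=140879.21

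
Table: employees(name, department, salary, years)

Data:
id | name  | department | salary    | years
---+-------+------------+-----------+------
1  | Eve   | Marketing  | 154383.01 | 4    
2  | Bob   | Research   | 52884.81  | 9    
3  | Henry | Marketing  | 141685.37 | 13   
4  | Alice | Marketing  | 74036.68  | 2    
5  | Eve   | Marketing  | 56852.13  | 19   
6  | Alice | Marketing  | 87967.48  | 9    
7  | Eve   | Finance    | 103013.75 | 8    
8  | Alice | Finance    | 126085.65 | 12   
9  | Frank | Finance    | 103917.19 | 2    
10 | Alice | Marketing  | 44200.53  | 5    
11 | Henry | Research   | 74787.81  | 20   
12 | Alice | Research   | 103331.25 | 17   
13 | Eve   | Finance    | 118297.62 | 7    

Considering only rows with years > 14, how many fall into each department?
SELECT department, COUNT(*)
FROM employees
WHERE years > 14
GROUP BY department

Note: WHERE filters rows before grouping.

Result:
  Marketing: 1
  Research: 2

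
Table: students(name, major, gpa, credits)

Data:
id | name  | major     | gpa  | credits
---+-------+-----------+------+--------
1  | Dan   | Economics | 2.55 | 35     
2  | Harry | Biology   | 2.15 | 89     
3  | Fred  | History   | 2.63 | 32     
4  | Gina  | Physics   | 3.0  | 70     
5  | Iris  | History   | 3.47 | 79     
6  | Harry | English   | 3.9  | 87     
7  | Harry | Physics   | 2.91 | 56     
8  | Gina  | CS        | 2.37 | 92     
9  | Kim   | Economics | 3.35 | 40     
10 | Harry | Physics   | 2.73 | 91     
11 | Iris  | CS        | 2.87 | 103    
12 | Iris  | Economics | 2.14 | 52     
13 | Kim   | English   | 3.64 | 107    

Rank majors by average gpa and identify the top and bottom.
SELECT major, AVG(gpa)
FROM students
GROUP BY major
ORDER BY AVG(gpa)

All groups:
  Biology: 2.15
  CS: 2.62
  Economics: 2.68
  Physics: 2.88
  History: 3.05
  English: 3.77

Highest: English (3.77)
Lowest: Biology (2.15)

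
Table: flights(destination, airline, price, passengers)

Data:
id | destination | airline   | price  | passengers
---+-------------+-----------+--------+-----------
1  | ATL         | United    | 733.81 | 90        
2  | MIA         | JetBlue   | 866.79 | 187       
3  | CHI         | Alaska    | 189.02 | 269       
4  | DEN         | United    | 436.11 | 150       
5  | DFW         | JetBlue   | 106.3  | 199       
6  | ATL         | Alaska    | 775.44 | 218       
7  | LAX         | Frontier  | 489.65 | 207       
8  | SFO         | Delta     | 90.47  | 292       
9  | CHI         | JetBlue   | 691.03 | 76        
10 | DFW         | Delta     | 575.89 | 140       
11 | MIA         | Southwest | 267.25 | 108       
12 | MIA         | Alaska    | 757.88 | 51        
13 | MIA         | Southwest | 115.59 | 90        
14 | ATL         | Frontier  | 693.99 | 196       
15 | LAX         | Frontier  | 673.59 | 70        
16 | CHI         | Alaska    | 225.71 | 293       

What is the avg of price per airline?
SELECT airline, AVG(price) as result
FROM flights
GROUP BY airline

Result:
  Alaska: 487.01
  Delta: 333.18
  Frontier: 619.08
  JetBlue: 554.71
  Southwest: 191.42
  United: 584.96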